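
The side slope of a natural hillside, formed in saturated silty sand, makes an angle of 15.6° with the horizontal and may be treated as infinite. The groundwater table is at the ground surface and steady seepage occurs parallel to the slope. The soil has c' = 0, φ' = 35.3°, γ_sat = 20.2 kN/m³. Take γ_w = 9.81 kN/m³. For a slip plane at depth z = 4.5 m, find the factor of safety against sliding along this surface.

With seepage parallel to the slope and the water table at the surface, the effective normal stress on the slip plane uses the buoyant unit weight γ' = γ_sat − γ_w while the driving shear stress uses γ_sat:
FS = [c' + γ' z cos²β tanφ'] / [γ_sat z sinβ cosβ]
(For c' = 0 this reduces to FS = (γ'/γ_sat)·tanφ'/tanβ.)
γ' = 20.2 − 9.81 = 10.39 kN/m³
Numerator = 0.0 + 10.39·4.5·cos²15.6°·tan35.3° = 0.0 + 10.39·4.5·0.9277·0.7080 = 30.710 kPa
Denominator = 20.2·4.5·sin15.6°·cos15.6° = 20.2·4.5·0.2689·0.9632 = 23.544 kPa
FS = 30.710 / 23.544 = 1.304

FS = 1.30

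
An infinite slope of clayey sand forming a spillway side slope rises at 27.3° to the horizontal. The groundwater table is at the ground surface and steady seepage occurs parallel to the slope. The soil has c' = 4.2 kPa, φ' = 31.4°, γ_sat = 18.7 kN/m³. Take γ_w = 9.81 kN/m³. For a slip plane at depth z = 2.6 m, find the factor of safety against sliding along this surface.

With seepage parallel to the slope and the water table at the surface, the effective normal stress on the slip plane uses the buoyant unit weight γ' = γ_sat − γ_w while the driving shear stress uses γ_sat:
FS = [c' + γ' z cos²β tanφ'] / [γ_sat z sinβ cosβ]
γ' = 18.7 − 9.81 = 8.89 kN/m³
Numerator = 4.2 + 8.89·2.6·cos²27.3°·tan31.4° = 4.2 + 8.89·2.6·0.7896·0.6104 = 15.341 kPa
Denominator = 18.7·2.6·sin27.3°·cos27.3° = 18.7·2.6·0.4586·0.8886 = 19.816 kPa
FS = 15.341 / 19.816 = 0.774

FS = 0.77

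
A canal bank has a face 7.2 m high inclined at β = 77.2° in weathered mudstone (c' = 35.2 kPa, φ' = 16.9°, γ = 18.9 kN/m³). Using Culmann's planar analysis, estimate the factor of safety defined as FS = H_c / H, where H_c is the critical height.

FS = 1.91

H_c = (4c'/γ) · sinβ cosφ' / [1 − cos(β − φ')]
    = (4·35.2/18.9) · sin77.2°·cos16.9° / [1 − cos60.3°]
    = 7.450 · 0.9330 / 0.5045 = 13.78 m
FS = H_c / H = 13.78 / 7.2 = 1.913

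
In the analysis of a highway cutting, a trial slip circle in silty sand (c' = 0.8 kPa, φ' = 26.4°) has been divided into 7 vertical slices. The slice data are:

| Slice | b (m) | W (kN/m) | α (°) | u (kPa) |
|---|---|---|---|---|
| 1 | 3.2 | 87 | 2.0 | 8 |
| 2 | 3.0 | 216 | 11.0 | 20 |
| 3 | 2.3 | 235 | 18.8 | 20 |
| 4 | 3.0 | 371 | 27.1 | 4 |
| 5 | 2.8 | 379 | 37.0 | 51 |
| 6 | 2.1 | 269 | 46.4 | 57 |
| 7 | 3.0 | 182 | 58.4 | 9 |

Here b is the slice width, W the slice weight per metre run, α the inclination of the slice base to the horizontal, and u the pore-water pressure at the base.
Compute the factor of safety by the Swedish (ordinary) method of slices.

FS = 0.53

Ordinary method of slices: FS = Σ[c'·Δl_i + (W_i cosα_i − u_i·Δl_i)·tanφ'] / Σ W_i sinα_i, with Δl_i = b_i / cosα_i.
Slice 1: Δl = 3.2/cos2.0° = 3.202 m; N'_1 = 87·cos2.0° − 8·3.202 = 61.3; c'Δl = 2.56; W sinα = 3.0
Slice 2: Δl = 3.0/cos11.0° = 3.056 m; N'_2 = 216·cos11.0° − 20·3.056 = 150.9; c'Δl = 2.44; W sinα = 41.2
Slice 3: Δl = 2.3/cos18.8° = 2.430 m; N'_3 = 235·cos18.8° − 20·2.430 = 173.9; c'Δl = 1.94; W sinα = 75.7
Slice 4: Δl = 3.0/cos27.1° = 3.370 m; N'_4 = 371·cos27.1° − 4·3.370 = 316.8; c'Δl = 2.70; W sinα = 169.0
Slice 5: Δl = 2.8/cos37.0° = 3.506 m; N'_5 = 379·cos37.0° − 51·3.506 = 123.9; c'Δl = 2.80; W sinα = 228.1
Slice 6: Δl = 2.1/cos46.4° = 3.045 m; N'_6 = 269·cos46.4° − 57·3.045 = 11.9; c'Δl = 2.44; W sinα = 194.8
Slice 7: Δl = 3.0/cos58.4° = 5.725 m; N'_7 = 182·cos58.4° − 9·5.725 = 43.8; c'Δl = 4.58; W sinα = 155.0
Σc'Δl = 19.5 kN/m; ΣN' = 882.5 kN/m; ΣW sinα = 866.9 kN/m
Resisting = 19.5 + 882.5·tan26.4° = 19.5 + 438.1 = 457.6 kN/m
FS = 457.6 / 866.9 = 0.528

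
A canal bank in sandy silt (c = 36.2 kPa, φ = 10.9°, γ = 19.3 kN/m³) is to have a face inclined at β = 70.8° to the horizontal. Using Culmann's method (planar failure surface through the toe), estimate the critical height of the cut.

H_c = 13.96 m

Culmann's analysis gives the critical failure plane at α_cr = (β + φ)/2 = (70.8 + 10.9)/2 = 40.9°, and the critical height
H_c = (4c/γ) · sinβ cosφ / [1 − cos(β − φ)]
    = (4·36.2/19.3) · sin70.8°·cos10.9° / [1 − cos(59.9°)]
    = 7.503 · 0.9444·0.9820 / [1 − 0.5015]
    = 7.503 · 0.9273 / 0.4985
    = 13.96 m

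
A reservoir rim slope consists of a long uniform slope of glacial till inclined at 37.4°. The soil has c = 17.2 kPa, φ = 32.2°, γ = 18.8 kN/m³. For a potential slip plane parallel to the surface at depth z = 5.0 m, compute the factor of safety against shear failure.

For an infinite slope with a slip plane parallel to the surface (no pore pressure): FS = [c + γz cos²β tanφ] / [γz sinβ cosβ].
γz = 18.8·5.0 = 94.00 kN/m²
Numerator = 17.2 + 94.00·cos²37.4°·tan32.2° = 17.2 + 94.00·0.6311·0.6297 = 54.558 kPa
Denominator = 94.00·sin37.4°·cos37.4° = 94.00·0.6074·0.7944 = 45.356 kPa
FS = 54.558 / 45.356 = 1.203

FS = 1.20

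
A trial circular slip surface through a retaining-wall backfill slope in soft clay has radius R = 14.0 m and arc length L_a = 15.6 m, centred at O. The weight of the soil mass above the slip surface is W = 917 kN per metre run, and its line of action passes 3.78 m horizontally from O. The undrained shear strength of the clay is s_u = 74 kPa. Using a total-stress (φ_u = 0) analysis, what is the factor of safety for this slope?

FS = 4.66

Taking moments about the centre O, the resisting moment is provided by the undrained shear strength acting along the arc:
M_R = s_u·L_a·R = 74·15.60·14.0 = 16161.6 kN·m/m
M_D = W·d = 917·3.78 = 3466.3 kN·m/m
FS = M_R / M_D = 16161.6 / 3466.3 = 4.663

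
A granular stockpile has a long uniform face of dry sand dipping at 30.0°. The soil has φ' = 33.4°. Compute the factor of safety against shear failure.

For a dry cohesionless infinite slope the factor of safety is FS = tanφ' / tanβ.
FS = tan33.4° / tan30.0° = 0.6594 / 0.5774 = 1.142

FS = 1.14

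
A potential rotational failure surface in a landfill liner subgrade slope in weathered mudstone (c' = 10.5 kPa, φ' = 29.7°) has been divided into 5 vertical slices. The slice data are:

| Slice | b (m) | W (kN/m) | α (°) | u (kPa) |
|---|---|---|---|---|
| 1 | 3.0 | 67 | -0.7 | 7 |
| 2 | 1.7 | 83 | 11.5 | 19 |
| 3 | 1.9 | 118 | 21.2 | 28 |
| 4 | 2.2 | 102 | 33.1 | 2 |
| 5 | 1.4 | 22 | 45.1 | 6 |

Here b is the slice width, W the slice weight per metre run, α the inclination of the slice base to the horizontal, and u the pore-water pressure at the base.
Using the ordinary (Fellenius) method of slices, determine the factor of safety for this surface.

Ordinary method of slices: FS = Σ[c'·Δl_i + (W_i cosα_i − u_i·Δl_i)·tanφ'] / Σ W_i sinα_i, with Δl_i = b_i / cosα_i.
Slice 1: Δl = 3.0/cos(-0.7°) = 3.000 m; N'_1 = 67·cos(-0.7°) − 7·3.000 = 46.0; c'Δl = 31.50; W sinα = -0.8
Slice 2: Δl = 1.7/cos11.5° = 1.735 m; N'_2 = 83·cos11.5° − 19·1.735 = 48.4; c'Δl = 18.22; W sinα = 16.5
Slice 3: Δl = 1.9/cos21.2° = 2.038 m; N'_3 = 118·cos21.2° − 28·2.038 = 53.0; c'Δl = 21.40; W sinα = 42.7
Slice 4: Δl = 2.2/cos33.1° = 2.626 m; N'_4 = 102·cos33.1° − 2·2.626 = 80.2; c'Δl = 27.57; W sinα = 55.7
Slice 5: Δl = 1.4/cos45.1° = 1.983 m; N'_5 = 22·cos45.1° − 6·1.983 = 3.6; c'Δl = 20.83; W sinα = 15.6
Σc'Δl = 119.5 kN/m; ΣN' = 231.1 kN/m; ΣW sinα = 129.7 kN/m
Resisting = 119.5 + 231.1·tan29.7° = 119.5 + 131.8 = 251.4 kN/m
FS = 251.4 / 129.7 = 1.938

FS = 1.94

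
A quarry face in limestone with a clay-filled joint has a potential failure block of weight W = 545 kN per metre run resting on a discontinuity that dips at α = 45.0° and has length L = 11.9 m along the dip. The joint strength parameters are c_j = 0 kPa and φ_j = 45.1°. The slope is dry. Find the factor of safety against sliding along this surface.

FS = 1.00

Resolving the block weight along and normal to the plane and applying the Mohr–Coulomb strength on the joint:
N' = W cosα = 545·cos45.0° = 385.4 kN/m
Driving force T = W sinα = 545·sin45.0° = 385.4 kN/m
Resisting force R = c_j·L + N'·tanφ_j = 0·11.9 + 385.4·tan45.1° = 0.0 + 386.7 = 386.7 kN/m
FS = R / T = 386.7 / 385.4 = 1.003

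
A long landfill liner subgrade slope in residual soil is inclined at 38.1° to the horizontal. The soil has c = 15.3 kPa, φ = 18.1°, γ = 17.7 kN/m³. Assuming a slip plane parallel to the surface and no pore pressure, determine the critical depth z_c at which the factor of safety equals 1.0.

Setting FS = 1.00 in FS = [c + γz cos²β tanφ] / [γz sinβ cosβ] and solving for z:
z = c / [γ cosβ (FS·sinβ − cosβ·tanφ)]
  = 15.3 / [17.7·cos38.1°·(1.00·sin38.1° − cos38.1°·tan18.1°)]
  = 15.3 / [17.7·0.7869·(1.00·0.6170 − 0.7869·0.3269)]
  = 15.3 / 5.0119 = 3.053 m

z_c = 3.05 m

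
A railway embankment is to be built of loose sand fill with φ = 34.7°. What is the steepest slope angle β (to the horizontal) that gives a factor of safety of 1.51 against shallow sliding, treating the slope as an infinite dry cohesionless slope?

For an infinite dry cohesionless slope FS = tanφ/tanβ, so tanβ = tanφ / FS.
tanβ = tan34.7° / 1.51 = 0.6924 / 1.51 = 0.4586
β = arctan(0.4586) = 24.63°

β = 24.6°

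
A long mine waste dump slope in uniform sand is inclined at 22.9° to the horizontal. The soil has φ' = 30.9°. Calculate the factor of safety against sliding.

For a dry cohesionless infinite slope the factor of safety is FS = tanφ' / tanβ.
FS = tan30.9° / tan22.9° = 0.5985 / 0.4224 = 1.417

FS = 1.42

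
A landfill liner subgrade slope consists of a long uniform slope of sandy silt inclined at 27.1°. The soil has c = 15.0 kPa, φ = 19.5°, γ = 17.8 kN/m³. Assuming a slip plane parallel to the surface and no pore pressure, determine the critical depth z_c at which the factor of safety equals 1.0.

z_c = 6.75 m

Setting FS = 1.00 in FS = [c + γz cos²β tanφ] / [γz sinβ cosβ] and solving for z:
z = c / [γ cosβ (FS·sinβ − cosβ·tanφ)]
  = 15.0 / [17.8·cos27.1°·(1.00·sin27.1° − cos27.1°·tan19.5°)]
  = 15.0 / [17.8·0.8902·(1.00·0.4555 − 0.8902·0.3541)]
  = 15.0 / 2.2232 = 6.747 m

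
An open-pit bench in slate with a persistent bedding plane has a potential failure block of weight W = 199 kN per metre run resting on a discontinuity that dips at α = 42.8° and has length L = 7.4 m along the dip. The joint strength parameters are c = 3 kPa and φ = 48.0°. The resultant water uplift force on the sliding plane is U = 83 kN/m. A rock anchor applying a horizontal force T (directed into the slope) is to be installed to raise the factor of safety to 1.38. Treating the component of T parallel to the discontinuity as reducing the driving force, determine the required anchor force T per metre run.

T = 53 kN/m

Resolving forces along and normal to the sliding plane, with the horizontal anchor force T adding T·sinα to the effective normal force and T·cosα acting up the plane against the driving force:
FS = [cL + (W cosα − U + T sinα) tanφ] / [W sinα − T cosα]
Without the anchor: N' = 63.0 kN/m, driving T_d = 135.2 kN/m, resisting R = 3·7.4 + 63.0·tan48.0° = 92.2 kN/m, FS = 0.68.
Setting FS = 1.38 and solving for T:
1.38·(135.2 − T cos42.8°) = 92.2 + T sin42.8°·tan48.0°
T·(sin42.8°·tan48.0° + 1.38·cos42.8°) = 1.38·135.2 − 92.2
T·(0.6794·1.1106 + 1.38·0.7337) = 186.6 − 92.2 = 94.4
T·1.7671 = 94.4
T = 53.4 kN/m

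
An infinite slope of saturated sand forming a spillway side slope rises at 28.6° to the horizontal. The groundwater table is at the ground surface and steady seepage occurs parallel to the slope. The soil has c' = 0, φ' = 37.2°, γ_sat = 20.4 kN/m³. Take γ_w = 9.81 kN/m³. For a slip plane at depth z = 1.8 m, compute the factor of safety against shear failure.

FS = 0.72

With seepage parallel to the slope and the water table at the surface, the effective normal stress on the slip plane uses the buoyant unit weight γ' = γ_sat − γ_w while the driving shear stress uses γ_sat:
FS = [c' + γ' z cos²β tanφ'] / [γ_sat z sinβ cosβ]
(For c' = 0 this reduces to FS = (γ'/γ_sat)·tanφ'/tanβ.)
γ' = 20.4 − 9.81 = 10.59 kN/m³
Numerator = 0.0 + 10.59·1.8·cos²28.6°·tan37.2° = 0.0 + 10.59·1.8·0.7709·0.7590 = 11.153 kPa
Denominator = 20.4·1.8·sin28.6°·cos28.6° = 20.4·1.8·0.4787·0.8780 = 15.433 kPa
FS = 11.153 / 15.433 = 0.723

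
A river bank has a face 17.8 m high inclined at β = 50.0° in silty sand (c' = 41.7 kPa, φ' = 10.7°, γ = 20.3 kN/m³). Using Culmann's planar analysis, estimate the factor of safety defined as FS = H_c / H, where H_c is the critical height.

FS = 1.54

H_c = (4c'/γ) · sinβ cosφ' / [1 − cos(β − φ')]
    = (4·41.7/20.3) · sin50.0°·cos10.7° / [1 − cos39.3°]
    = 8.217 · 0.7527 / 0.2262 = 27.35 m
FS = H_c / H = 27.35 / 17.8 = 1.536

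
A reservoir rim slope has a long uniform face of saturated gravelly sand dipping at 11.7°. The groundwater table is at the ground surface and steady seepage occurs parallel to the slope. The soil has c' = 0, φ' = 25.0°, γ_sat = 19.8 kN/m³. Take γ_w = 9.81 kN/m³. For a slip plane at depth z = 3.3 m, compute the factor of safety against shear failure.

With seepage parallel to the slope and the water table at the surface, the effective normal stress on the slip plane uses the buoyant unit weight γ' = γ_sat − γ_w while the driving shear stress uses γ_sat:
FS = [c' + γ' z cos²β tanφ'] / [γ_sat z sinβ cosβ]
(For c' = 0 this reduces to FS = (γ'/γ_sat)·tanφ'/tanβ.)
γ' = 19.8 − 9.81 = 9.99 kN/m³
Numerator = 0.0 + 9.99·3.3·cos²11.7°·tan25.0° = 0.0 + 9.99·3.3·0.9589·0.4663 = 14.741 kPa
Denominator = 19.8·3.3·sin11.7°·cos11.7° = 19.8·3.3·0.2028·0.9792 = 12.975 kPa
FS = 14.741 / 12.975 = 1.136

FS = 1.14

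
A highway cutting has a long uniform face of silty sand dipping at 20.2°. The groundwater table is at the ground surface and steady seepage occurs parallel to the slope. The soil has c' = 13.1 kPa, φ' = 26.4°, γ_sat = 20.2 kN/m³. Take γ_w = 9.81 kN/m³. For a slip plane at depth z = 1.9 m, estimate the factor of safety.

FS = 1.75

With seepage parallel to the slope and the water table at the surface, the effective normal stress on the slip plane uses the buoyant unit weight γ' = γ_sat − γ_w while the driving shear stress uses γ_sat:
FS = [c' + γ' z cos²β tanφ'] / [γ_sat z sinβ cosβ]
γ' = 20.2 − 9.81 = 10.39 kN/m³
Numerator = 13.1 + 10.39·1.9·cos²20.2°·tan26.4° = 13.1 + 10.39·1.9·0.8808·0.4964 = 21.731 kPa
Denominator = 20.2·1.9·sin20.2°·cos20.2° = 20.2·1.9·0.3453·0.9385 = 12.437 kPa
FS = 21.731 / 12.437 = 1.747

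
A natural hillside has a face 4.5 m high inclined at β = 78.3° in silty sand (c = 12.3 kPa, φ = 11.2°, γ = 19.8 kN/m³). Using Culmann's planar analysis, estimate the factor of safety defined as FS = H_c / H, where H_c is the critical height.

H_c = (4c/γ) · sinβ cosφ / [1 − cos(β − φ)]
    = (4·12.3/19.8) · sin78.3°·cos11.2° / [1 − cos67.1°]
    = 2.485 · 0.9606 / 0.6109 = 3.91 m
FS = H_c / H = 3.91 / 4.5 = 0.868

FS = 0.87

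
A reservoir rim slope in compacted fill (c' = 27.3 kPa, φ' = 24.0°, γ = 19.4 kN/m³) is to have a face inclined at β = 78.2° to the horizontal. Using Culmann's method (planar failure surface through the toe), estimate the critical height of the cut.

H_c = 12.13 m

Culmann's analysis gives the critical failure plane at α_cr = (β + φ')/2 = (78.2 + 24.0)/2 = 51.1°, and the critical height
H_c = (4c'/γ) · sinβ cosφ' / [1 − cos(β − φ')]
    = (4·27.3/19.4) · sin78.2°·cos24.0° / [1 − cos(54.2°)]
    = 5.629 · 0.9789·0.9135 / [1 − 0.5850]
    = 5.629 · 0.8942 / 0.4150
    = 12.13 m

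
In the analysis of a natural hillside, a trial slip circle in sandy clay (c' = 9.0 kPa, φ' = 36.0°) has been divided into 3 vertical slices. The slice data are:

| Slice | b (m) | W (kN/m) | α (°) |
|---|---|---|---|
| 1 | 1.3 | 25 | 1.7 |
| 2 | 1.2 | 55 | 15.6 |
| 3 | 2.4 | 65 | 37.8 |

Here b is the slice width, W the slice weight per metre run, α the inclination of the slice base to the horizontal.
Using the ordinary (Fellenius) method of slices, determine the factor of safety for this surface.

FS = 2.60

Ordinary method of slices: FS = Σ[c'·Δl_i + (W_i cosα_i)·tanφ'] / Σ W_i sinα_i, with Δl_i = b_i / cosα_i.
Slice 1: Δl = 1.3/cos1.7° = 1.301 m; N'_1 = 25·cos1.7° = 25.0; c'Δl = 11.71; W sinα = 0.7
Slice 2: Δl = 1.2/cos15.6° = 1.246 m; N'_2 = 55·cos15.6° = 53.0; c'Δl = 11.21; W sinα = 14.8
Slice 3: Δl = 2.4/cos37.8° = 3.037 m; N'_3 = 65·cos37.8° = 51.4; c'Δl = 27.34; W sinα = 39.8
Σc'Δl = 50.3 kN/m; ΣN' = 129.3 kN/m; ΣW sinα = 55.4 kN/m
Resisting = 50.3 + 129.3·tan36.0° = 50.3 + 94.0 = 144.2 kN/m
FS = 144.2 / 55.4 = 2.604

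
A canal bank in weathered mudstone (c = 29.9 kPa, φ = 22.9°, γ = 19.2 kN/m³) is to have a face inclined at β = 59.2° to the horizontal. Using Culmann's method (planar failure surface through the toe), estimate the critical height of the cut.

Culmann's analysis gives the critical failure plane at α_cr = (β + φ)/2 = (59.2 + 22.9)/2 = 41.0°, and the critical height
H_c = (4c/γ) · sinβ cosφ / [1 − cos(β − φ)]
    = (4·29.9/19.2) · sin59.2°·cos22.9° / [1 − cos(36.3°)]
    = 6.229 · 0.8590·0.9212 / [1 − 0.8059]
    = 6.229 · 0.7913 / 0.1941
    = 25.40 m

H_c = 25.40 m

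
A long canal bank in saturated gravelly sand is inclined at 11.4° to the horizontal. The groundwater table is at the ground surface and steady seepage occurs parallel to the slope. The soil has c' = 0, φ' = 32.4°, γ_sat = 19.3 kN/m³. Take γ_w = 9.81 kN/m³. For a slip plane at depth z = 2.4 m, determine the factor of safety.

FS = 1.55

With seepage parallel to the slope and the water table at the surface, the effective normal stress on the slip plane uses the buoyant unit weight γ' = γ_sat − γ_w while the driving shear stress uses γ_sat:
FS = [c' + γ' z cos²β tanφ'] / [γ_sat z sinβ cosβ]
(For c' = 0 this reduces to FS = (γ'/γ_sat)·tanφ'/tanβ.)
γ' = 19.3 − 9.81 = 9.49 kN/m³
Numerator = 0.0 + 9.49·2.4·cos²11.4°·tan32.4° = 0.0 + 9.49·2.4·0.9609·0.6346 = 13.889 kPa
Denominator = 19.3·2.4·sin11.4°·cos11.4° = 19.3·2.4·0.1977·0.9803 = 8.975 kPa
FS = 13.889 / 8.975 = 1.548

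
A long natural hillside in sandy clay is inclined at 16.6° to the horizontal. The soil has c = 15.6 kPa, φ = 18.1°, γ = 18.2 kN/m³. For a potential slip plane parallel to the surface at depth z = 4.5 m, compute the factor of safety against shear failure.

For an infinite slope with a slip plane parallel to the surface (no pore pressure): FS = [c + γz cos²β tanφ] / [γz sinβ cosβ].
γz = 18.2·4.5 = 81.90 kN/m²
Numerator = 15.6 + 81.90·cos²16.6°·tan18.1° = 15.6 + 81.90·0.9184·0.3269 = 40.184 kPa
Denominator = 81.90·sin16.6°·cos16.6° = 81.90·0.2857·0.9583 = 22.423 kPa
FS = 40.184 / 22.423 = 1.792

FS = 1.79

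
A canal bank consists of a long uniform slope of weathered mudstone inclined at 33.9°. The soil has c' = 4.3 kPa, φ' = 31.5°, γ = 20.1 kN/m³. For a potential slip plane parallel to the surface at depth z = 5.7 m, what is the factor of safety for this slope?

For an infinite slope with a slip plane parallel to the surface (no pore pressure): FS = [c' + γz cos²β tanφ'] / [γz sinβ cosβ].
γz = 20.1·5.7 = 114.57 kN/m²
Numerator = 4.3 + 114.57·cos²33.9°·tan31.5° = 4.3 + 114.57·0.6889·0.6128 = 52.668 kPa
Denominator = 114.57·sin33.9°·cos33.9° = 114.57·0.5577·0.8300 = 53.038 kPa
FS = 52.668 / 53.038 = 0.993

FS = 0.99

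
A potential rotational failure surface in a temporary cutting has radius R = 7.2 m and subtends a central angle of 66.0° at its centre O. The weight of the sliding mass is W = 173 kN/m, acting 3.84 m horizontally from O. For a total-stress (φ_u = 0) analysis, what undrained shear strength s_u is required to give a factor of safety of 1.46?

FS = s_u·L_a·R / (W·d), so s_u = FS·W·d / (L_a·R).
Arc length L_a = R·θ = 7.2·(66.0°·π/180) = 7.2·1.1519 = 8.29 m
s_u = 1.46·173·3.84 / (8.29·7.2) = 969.9 / 59.72 = 16.24 kPa

s_u = 16.2 kPa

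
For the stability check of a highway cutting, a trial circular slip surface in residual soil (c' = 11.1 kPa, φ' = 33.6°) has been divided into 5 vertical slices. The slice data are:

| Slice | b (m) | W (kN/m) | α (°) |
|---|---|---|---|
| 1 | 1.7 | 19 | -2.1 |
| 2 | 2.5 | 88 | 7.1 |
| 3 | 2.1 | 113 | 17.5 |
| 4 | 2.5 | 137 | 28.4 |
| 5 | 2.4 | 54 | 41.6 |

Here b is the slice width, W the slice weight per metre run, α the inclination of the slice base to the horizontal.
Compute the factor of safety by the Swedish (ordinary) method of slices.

Ordinary method of slices: FS = Σ[c'·Δl_i + (W_i cosα_i)·tanφ'] / Σ W_i sinα_i, with Δl_i = b_i / cosα_i.
Slice 1: Δl = 1.7/cos(-2.1°) = 1.701 m; N'_1 = 19·cos(-2.1°) = 19.0; c'Δl = 18.88; W sinα = -0.7
Slice 2: Δl = 2.5/cos7.1° = 2.519 m; N'_2 = 88·cos7.1° = 87.3; c'Δl = 27.96; W sinα = 10.9
Slice 3: Δl = 2.1/cos17.5° = 2.202 m; N'_3 = 113·cos17.5° = 107.8; c'Δl = 24.44; W sinα = 34.0
Slice 4: Δl = 2.5/cos28.4° = 2.842 m; N'_4 = 137·cos28.4° = 120.5; c'Δl = 31.55; W sinα = 65.2
Slice 5: Δl = 2.4/cos41.6° = 3.209 m; N'_5 = 54·cos41.6° = 40.4; c'Δl = 35.62; W sinα = 35.9
Σc'Δl = 138.5 kN/m; ΣN' = 375.0 kN/m; ΣW sinα = 145.2 kN/m
Resisting = 138.5 + 375.0·tan33.6° = 138.5 + 249.1 = 387.6 kN/m
FS = 387.6 / 145.2 = 2.670

FS = 2.67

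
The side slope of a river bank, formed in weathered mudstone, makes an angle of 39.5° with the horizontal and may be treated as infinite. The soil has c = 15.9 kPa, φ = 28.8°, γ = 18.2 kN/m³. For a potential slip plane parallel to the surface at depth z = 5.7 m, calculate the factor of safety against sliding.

FS = 0.98

For an infinite slope with a slip plane parallel to the surface (no pore pressure): FS = [c + γz cos²β tanφ] / [γz sinβ cosβ].
γz = 18.2·5.7 = 103.74 kN/m²
Numerator = 15.9 + 103.74·cos²39.5°·tan28.8° = 15.9 + 103.74·0.5954·0.5498 = 49.857 kPa
Denominator = 103.74·sin39.5°·cos39.5° = 103.74·0.6361·0.7716 = 50.917 kPa
FS = 49.857 / 50.917 = 0.979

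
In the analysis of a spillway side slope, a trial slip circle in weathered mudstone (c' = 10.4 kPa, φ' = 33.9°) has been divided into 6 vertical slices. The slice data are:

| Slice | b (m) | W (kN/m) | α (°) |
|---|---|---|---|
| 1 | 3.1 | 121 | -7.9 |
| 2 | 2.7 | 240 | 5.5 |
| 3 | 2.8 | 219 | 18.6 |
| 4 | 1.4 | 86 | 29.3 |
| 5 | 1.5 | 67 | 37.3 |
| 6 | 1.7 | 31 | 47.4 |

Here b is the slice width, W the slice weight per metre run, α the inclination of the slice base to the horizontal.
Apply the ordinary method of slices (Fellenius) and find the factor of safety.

Ordinary method of slices: FS = Σ[c'·Δl_i + (W_i cosα_i)·tanφ'] / Σ W_i sinα_i, with Δl_i = b_i / cosα_i.
Slice 1: Δl = 3.1/cos(-7.9°) = 3.130 m; N'_1 = 121·cos(-7.9°) = 119.9; c'Δl = 32.55; W sinα = -16.6
Slice 2: Δl = 2.7/cos5.5° = 2.712 m; N'_2 = 240·cos5.5° = 238.9; c'Δl = 28.21; W sinα = 23.0
Slice 3: Δl = 2.8/cos18.6° = 2.954 m; N'_3 = 219·cos18.6° = 207.6; c'Δl = 30.72; W sinα = 69.9
Slice 4: Δl = 1.4/cos29.3° = 1.605 m; N'_4 = 86·cos29.3° = 75.0; c'Δl = 16.70; W sinα = 42.1
Slice 5: Δl = 1.5/cos37.3° = 1.886 m; N'_5 = 67·cos37.3° = 53.3; c'Δl = 19.61; W sinα = 40.6
Slice 6: Δl = 1.7/cos47.4° = 2.512 m; N'_6 = 31·cos47.4° = 21.0; c'Δl = 26.12; W sinα = 22.8
Σc'Δl = 153.9 kN/m; ΣN' = 715.6 kN/m; ΣW sinα = 181.7 kN/m
Resisting = 153.9 + 715.6·tan33.9° = 153.9 + 480.9 = 634.8 kN/m
FS = 634.8 / 181.7 = 3.493

FS = 3.49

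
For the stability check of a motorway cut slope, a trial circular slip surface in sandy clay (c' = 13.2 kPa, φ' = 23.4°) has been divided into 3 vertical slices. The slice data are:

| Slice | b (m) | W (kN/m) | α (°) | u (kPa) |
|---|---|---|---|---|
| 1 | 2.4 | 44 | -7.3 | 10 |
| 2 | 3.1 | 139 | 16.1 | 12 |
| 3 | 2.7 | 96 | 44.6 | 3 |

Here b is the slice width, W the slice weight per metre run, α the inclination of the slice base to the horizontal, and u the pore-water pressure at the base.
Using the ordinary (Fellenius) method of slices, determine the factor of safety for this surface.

FS = 1.98

Ordinary method of slices: FS = Σ[c'·Δl_i + (W_i cosα_i − u_i·Δl_i)·tanφ'] / Σ W_i sinα_i, with Δl_i = b_i / cosα_i.
Slice 1: Δl = 2.4/cos(-7.3°) = 2.420 m; N'_1 = 44·cos(-7.3°) − 10·2.420 = 19.4; c'Δl = 31.94; W sinα = -5.6
Slice 2: Δl = 3.1/cos16.1° = 3.227 m; N'_2 = 139·cos16.1° − 12·3.227 = 94.8; c'Δl = 42.59; W sinα = 38.5
Slice 3: Δl = 2.7/cos44.6° = 3.792 m; N'_3 = 96·cos44.6° − 3·3.792 = 57.0; c'Δl = 50.05; W sinα = 67.4
Σc'Δl = 124.6 kN/m; ΣN' = 171.3 kN/m; ΣW sinα = 100.4 kN/m
Resisting = 124.6 + 171.3·tan23.4° = 124.6 + 74.1 = 198.7 kN/m
FS = 198.7 / 100.4 = 1.980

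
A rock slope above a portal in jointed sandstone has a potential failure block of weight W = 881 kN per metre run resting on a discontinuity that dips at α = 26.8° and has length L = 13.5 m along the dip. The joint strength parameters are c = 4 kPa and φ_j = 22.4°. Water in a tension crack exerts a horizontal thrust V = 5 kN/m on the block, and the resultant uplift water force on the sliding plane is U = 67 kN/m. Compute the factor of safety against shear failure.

Resolving the block weight along and normal to the plane and applying the Mohr–Coulomb strength on the joint:
N' = W cosα − U − V sinα = 881·cos26.8° − 67 − 5·sin26.8° = 717.1 kN/m
Driving force T = W sinα + V cosα = 881·sin26.8° + 5·cos26.8° = 401.7 kN/m
Resisting force R = c·L + N'·tanφ_j = 4·13.5 + 717.1·tan22.4° = 54.0 + 295.6 = 349.6 kN/m
FS = R / T = 349.6 / 401.7 = 0.870

FS = 0.87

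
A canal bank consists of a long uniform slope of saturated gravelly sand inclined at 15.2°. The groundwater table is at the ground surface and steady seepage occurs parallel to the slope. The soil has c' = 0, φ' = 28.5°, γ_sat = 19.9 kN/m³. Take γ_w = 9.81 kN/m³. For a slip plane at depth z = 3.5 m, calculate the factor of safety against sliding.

FS = 1.01

With seepage parallel to the slope and the water table at the surface, the effective normal stress on the slip plane uses the buoyant unit weight γ' = γ_sat − γ_w while the driving shear stress uses γ_sat:
FS = [c' + γ' z cos²β tanφ'] / [γ_sat z sinβ cosβ]
(For c' = 0 this reduces to FS = (γ'/γ_sat)·tanφ'/tanβ.)
γ' = 19.9 − 9.81 = 10.09 kN/m³
Numerator = 0.0 + 10.09·3.5·cos²15.2°·tan28.5° = 0.0 + 10.09·3.5·0.9313·0.5430 = 17.856 kPa
Denominator = 19.9·3.5·sin15.2°·cos15.2° = 19.9·3.5·0.2622·0.9650 = 17.623 kPa
FS = 17.856 / 17.623 = 1.013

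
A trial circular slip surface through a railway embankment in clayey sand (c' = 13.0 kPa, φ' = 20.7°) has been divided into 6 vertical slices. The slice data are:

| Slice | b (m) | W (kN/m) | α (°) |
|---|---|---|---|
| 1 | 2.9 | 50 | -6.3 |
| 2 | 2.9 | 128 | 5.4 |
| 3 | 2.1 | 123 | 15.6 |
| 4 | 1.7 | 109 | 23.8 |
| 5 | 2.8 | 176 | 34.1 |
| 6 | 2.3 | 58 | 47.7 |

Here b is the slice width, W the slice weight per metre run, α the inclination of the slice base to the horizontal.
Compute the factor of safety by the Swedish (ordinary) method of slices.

Ordinary method of slices: FS = Σ[c'·Δl_i + (W_i cosα_i)·tanφ'] / Σ W_i sinα_i, with Δl_i = b_i / cosα_i.
Slice 1: Δl = 2.9/cos(-6.3°) = 2.918 m; N'_1 = 50·cos(-6.3°) = 49.7; c'Δl = 37.93; W sinα = -5.5
Slice 2: Δl = 2.9/cos5.4° = 2.913 m; N'_2 = 128·cos5.4° = 127.4; c'Δl = 37.87; W sinα = 12.0
Slice 3: Δl = 2.1/cos15.6° = 2.180 m; N'_3 = 123·cos15.6° = 118.5; c'Δl = 28.34; W sinα = 33.1
Slice 4: Δl = 1.7/cos23.8° = 1.858 m; N'_4 = 109·cos23.8° = 99.7; c'Δl = 24.15; W sinα = 44.0
Slice 5: Δl = 2.8/cos34.1° = 3.381 m; N'_5 = 176·cos34.1° = 145.7; c'Δl = 43.96; W sinα = 98.7
Slice 6: Δl = 2.3/cos47.7° = 3.417 m; N'_6 = 58·cos47.7° = 39.0; c'Δl = 44.43; W sinα = 42.9
Σc'Δl = 216.7 kN/m; ΣN' = 580.1 kN/m; ΣW sinα = 225.2 kN/m
Resisting = 216.7 + 580.1·tan20.7° = 216.7 + 219.2 = 435.9 kN/m
FS = 435.9 / 225.2 = 1.936

FS = 1.94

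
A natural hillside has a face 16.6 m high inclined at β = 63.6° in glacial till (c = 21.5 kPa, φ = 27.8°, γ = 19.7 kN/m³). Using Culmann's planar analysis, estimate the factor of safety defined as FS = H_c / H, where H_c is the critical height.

H_c = (4c/γ) · sinβ cosφ / [1 − cos(β − φ)]
    = (4·21.5/19.7) · sin63.6°·cos27.8° / [1 − cos35.8°]
    = 4.365 · 0.7923 / 0.1889 = 18.31 m
FS = H_c / H = 18.31 / 16.6 = 1.103

FS = 1.10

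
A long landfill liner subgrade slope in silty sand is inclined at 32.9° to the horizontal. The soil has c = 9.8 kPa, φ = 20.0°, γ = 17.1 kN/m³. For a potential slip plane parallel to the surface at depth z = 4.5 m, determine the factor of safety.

FS = 0.84

For an infinite slope with a slip plane parallel to the surface (no pore pressure): FS = [c + γz cos²β tanφ] / [γz sinβ cosβ].
γz = 17.1·4.5 = 76.95 kN/m²
Numerator = 9.8 + 76.95·cos²32.9°·tan20.0° = 9.8 + 76.95·0.7050·0.3640 = 29.544 kPa
Denominator = 76.95·sin32.9°·cos32.9° = 76.95·0.5432·0.8396 = 35.094 kPa
FS = 29.544 / 35.094 = 0.842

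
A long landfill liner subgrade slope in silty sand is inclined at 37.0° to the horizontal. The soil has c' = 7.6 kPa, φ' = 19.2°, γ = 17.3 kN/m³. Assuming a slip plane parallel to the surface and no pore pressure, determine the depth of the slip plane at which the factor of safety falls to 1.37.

z = 1.01 m

Setting FS = 1.37 in FS = [c' + γz cos²β tanφ'] / [γz sinβ cosβ] and solving for z:
z = c' / [γ cosβ (FS·sinβ − cosβ·tanφ')]
  = 7.6 / [17.3·cos37.0°·(1.37·sin37.0° − cos37.0°·tan19.2°)]
  = 7.6 / [17.3·0.7986·(1.37·0.6018 − 0.7986·0.3482)]
  = 7.6 / 7.5489 = 1.007 m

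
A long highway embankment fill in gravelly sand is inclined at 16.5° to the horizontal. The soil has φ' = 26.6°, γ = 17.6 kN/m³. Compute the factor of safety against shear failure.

For a dry cohesionless infinite slope the factor of safety is FS = tanφ' / tanβ.
FS = tan26.6° / tan16.5° = 0.5008 / 0.2962 = 1.691

FS = 1.69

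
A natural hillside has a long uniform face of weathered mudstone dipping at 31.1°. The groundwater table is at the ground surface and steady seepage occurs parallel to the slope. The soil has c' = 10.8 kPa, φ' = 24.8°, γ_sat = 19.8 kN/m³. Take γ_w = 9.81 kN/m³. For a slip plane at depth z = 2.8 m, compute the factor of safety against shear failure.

With seepage parallel to the slope and the water table at the surface, the effective normal stress on the slip plane uses the buoyant unit weight γ' = γ_sat − γ_w while the driving shear stress uses γ_sat:
FS = [c' + γ' z cos²β tanφ'] / [γ_sat z sinβ cosβ]
γ' = 19.8 − 9.81 = 9.99 kN/m³
Numerator = 10.8 + 9.99·2.8·cos²31.1°·tan24.8° = 10.8 + 9.99·2.8·0.7332·0.4621 = 20.276 kPa
Denominator = 19.8·2.8·sin31.1°·cos31.1° = 19.8·2.8·0.5165·0.8563 = 24.521 kPa
FS = 20.276 / 24.521 = 0.827

FS = 0.83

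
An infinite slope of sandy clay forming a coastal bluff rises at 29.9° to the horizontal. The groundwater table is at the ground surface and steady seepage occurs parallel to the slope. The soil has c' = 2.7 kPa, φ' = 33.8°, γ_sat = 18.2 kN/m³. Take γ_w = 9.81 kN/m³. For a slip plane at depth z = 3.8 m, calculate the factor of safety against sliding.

FS = 0.63

With seepage parallel to the slope and the water table at the surface, the effective normal stress on the slip plane uses the buoyant unit weight γ' = γ_sat − γ_w while the driving shear stress uses γ_sat:
FS = [c' + γ' z cos²β tanφ'] / [γ_sat z sinβ cosβ]
γ' = 18.2 − 9.81 = 8.39 kN/m³
Numerator = 2.7 + 8.39·3.8·cos²29.9°·tan33.8° = 2.7 + 8.39·3.8·0.7515·0.6694 = 18.740 kPa
Denominator = 18.2·3.8·sin29.9°·cos29.9° = 18.2·3.8·0.4985·0.8669 = 29.887 kPa
FS = 18.740 / 29.887 = 0.627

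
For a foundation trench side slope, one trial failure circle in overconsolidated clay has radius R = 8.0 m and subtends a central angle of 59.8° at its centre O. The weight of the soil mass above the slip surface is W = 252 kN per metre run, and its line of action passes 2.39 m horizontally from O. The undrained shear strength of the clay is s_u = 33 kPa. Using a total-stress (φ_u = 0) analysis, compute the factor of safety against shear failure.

FS = 3.66

Taking moments about the centre O, the resisting moment is provided by the undrained shear strength acting along the arc:
Arc length L_a = R·θ = 8.0·(59.8°·π/180) = 8.0·1.0437 = 8.35 m
M_R = s_u·L_a·R = 33·8.35·8.0 = 2204.3 kN·m/m
M_D = W·d = 252·2.39 = 602.3 kN·m/m
FS = M_R / M_D = 2204.3 / 602.3 = 3.660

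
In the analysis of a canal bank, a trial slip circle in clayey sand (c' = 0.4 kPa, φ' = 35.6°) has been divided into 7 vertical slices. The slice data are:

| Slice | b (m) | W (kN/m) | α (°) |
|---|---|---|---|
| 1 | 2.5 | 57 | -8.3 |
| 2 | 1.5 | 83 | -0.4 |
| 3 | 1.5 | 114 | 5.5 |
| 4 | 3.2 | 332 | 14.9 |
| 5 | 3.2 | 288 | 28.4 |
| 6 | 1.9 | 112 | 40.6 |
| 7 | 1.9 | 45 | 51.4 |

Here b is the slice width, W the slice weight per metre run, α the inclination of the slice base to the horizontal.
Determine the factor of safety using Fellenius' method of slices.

FS = 2.05

Ordinary method of slices: FS = Σ[c'·Δl_i + (W_i cosα_i)·tanφ'] / Σ W_i sinα_i, with Δl_i = b_i / cosα_i.
Slice 1: Δl = 2.5/cos(-8.3°) = 2.526 m; N'_1 = 57·cos(-8.3°) = 56.4; c'Δl = 1.01; W sinα = -8.2
Slice 2: Δl = 1.5/cos(-0.4°) = 1.500 m; N'_2 = 83·cos(-0.4°) = 83.0; c'Δl = 0.60; W sinα = -0.6
Slice 3: Δl = 1.5/cos5.5° = 1.507 m; N'_3 = 114·cos5.5° = 113.5; c'Δl = 0.60; W sinα = 10.9
Slice 4: Δl = 3.2/cos14.9° = 3.311 m; N'_4 = 332·cos14.9° = 320.8; c'Δl = 1.32; W sinα = 85.4
Slice 5: Δl = 3.2/cos28.4° = 3.638 m; N'_5 = 288·cos28.4° = 253.3; c'Δl = 1.46; W sinα = 137.0
Slice 6: Δl = 1.9/cos40.6° = 2.502 m; N'_6 = 112·cos40.6° = 85.0; c'Δl = 1.00; W sinα = 72.9
Slice 7: Δl = 1.9/cos51.4° = 3.045 m; N'_7 = 45·cos51.4° = 28.1; c'Δl = 1.22; W sinα = 35.2
Σc'Δl = 7.2 kN/m; ΣN' = 940.2 kN/m; ΣW sinα = 332.5 kN/m
Resisting = 7.2 + 940.2·tan35.6° = 7.2 + 673.1 = 680.3 kN/m
FS = 680.3 / 332.5 = 2.046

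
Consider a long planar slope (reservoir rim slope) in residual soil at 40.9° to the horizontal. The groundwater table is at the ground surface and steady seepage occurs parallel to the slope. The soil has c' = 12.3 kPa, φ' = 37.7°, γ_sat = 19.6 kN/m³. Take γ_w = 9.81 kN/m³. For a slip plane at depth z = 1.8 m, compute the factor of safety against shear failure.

With seepage parallel to the slope and the water table at the surface, the effective normal stress on the slip plane uses the buoyant unit weight γ' = γ_sat − γ_w while the driving shear stress uses γ_sat:
FS = [c' + γ' z cos²β tanφ'] / [γ_sat z sinβ cosβ]
γ' = 19.6 − 9.81 = 9.79 kN/m³
Numerator = 12.3 + 9.79·1.8·cos²40.9°·tan37.7° = 12.3 + 9.79·1.8·0.5713·0.7729 = 20.081 kPa
Denominator = 19.6·1.8·sin40.9°·cos40.9° = 19.6·1.8·0.6547·0.7559 = 17.460 kPa
FS = 20.081 / 17.460 = 1.150

FS = 1.15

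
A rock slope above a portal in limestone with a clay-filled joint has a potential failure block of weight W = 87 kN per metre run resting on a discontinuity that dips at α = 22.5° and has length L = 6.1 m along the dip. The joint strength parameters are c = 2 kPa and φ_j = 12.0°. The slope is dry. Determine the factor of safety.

FS = 0.88

Resolving the block weight along and normal to the plane and applying the Mohr–Coulomb strength on the joint:
N' = W cosα = 87·cos22.5° = 80.4 kN/m
Driving force T = W sinα = 87·sin22.5° = 33.3 kN/m
Resisting force R = c·L + N'·tanφ_j = 2·6.1 + 80.4·tan12.0° = 12.2 + 17.1 = 29.3 kN/m
FS = R / T = 29.3 / 33.3 = 0.880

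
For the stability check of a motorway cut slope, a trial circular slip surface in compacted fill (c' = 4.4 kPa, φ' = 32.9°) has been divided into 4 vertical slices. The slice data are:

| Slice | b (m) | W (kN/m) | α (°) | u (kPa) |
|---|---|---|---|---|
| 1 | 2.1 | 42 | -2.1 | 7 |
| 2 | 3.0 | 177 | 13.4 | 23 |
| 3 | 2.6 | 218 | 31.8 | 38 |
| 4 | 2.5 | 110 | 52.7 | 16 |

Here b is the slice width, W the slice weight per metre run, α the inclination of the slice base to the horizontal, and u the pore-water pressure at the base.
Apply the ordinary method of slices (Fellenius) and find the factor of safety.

FS = 0.76

Ordinary method of slices: FS = Σ[c'·Δl_i + (W_i cosα_i − u_i·Δl_i)·tanφ'] / Σ W_i sinα_i, with Δl_i = b_i / cosα_i.
Slice 1: Δl = 2.1/cos(-2.1°) = 2.101 m; N'_1 = 42·cos(-2.1°) − 7·2.101 = 27.3; c'Δl = 9.25; W sinα = -1.5
Slice 2: Δl = 3.0/cos13.4° = 3.084 m; N'_2 = 177·cos13.4° − 23·3.084 = 101.3; c'Δl = 13.57; W sinα = 41.0
Slice 3: Δl = 2.6/cos31.8° = 3.059 m; N'_3 = 218·cos31.8° − 38·3.059 = 69.0; c'Δl = 13.46; W sinα = 114.9
Slice 4: Δl = 2.5/cos52.7° = 4.125 m; N'_4 = 110·cos52.7° − 16·4.125 = 0.7; c'Δl = 18.15; W sinα = 87.5
Σc'Δl = 54.4 kN/m; ΣN' = 198.2 kN/m; ΣW sinα = 241.9 kN/m
Resisting = 54.4 + 198.2·tan32.9° = 54.4 + 128.2 = 182.6 kN/m
FS = 182.6 / 241.9 = 0.755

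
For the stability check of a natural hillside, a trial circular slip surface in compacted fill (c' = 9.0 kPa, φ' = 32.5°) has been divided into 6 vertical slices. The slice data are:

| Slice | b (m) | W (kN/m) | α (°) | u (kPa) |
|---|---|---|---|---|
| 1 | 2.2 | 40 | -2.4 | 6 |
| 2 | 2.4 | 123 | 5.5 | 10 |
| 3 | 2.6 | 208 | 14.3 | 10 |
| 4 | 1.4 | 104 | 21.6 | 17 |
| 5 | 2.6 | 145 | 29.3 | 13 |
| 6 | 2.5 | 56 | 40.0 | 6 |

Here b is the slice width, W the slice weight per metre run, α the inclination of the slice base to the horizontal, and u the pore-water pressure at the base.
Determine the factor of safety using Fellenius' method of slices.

FS = 2.14

Ordinary method of slices: FS = Σ[c'·Δl_i + (W_i cosα_i − u_i·Δl_i)·tanφ'] / Σ W_i sinα_i, with Δl_i = b_i / cosα_i.
Slice 1: Δl = 2.2/cos(-2.4°) = 2.202 m; N'_1 = 40·cos(-2.4°) − 6·2.202 = 26.8; c'Δl = 19.82; W sinα = -1.7
Slice 2: Δl = 2.4/cos5.5° = 2.411 m; N'_2 = 123·cos5.5° − 10·2.411 = 98.3; c'Δl = 21.70; W sinα = 11.8
Slice 3: Δl = 2.6/cos14.3° = 2.683 m; N'_3 = 208·cos14.3° − 10·2.683 = 174.7; c'Δl = 24.15; W sinα = 51.4
Slice 4: Δl = 1.4/cos21.6° = 1.506 m; N'_4 = 104·cos21.6° − 17·1.506 = 71.1; c'Δl = 13.55; W sinα = 38.3
Slice 5: Δl = 2.6/cos29.3° = 2.981 m; N'_5 = 145·cos29.3° − 13·2.981 = 87.7; c'Δl = 26.83; W sinα = 71.0
Slice 6: Δl = 2.5/cos40.0° = 3.264 m; N'_6 = 56·cos40.0° − 6·3.264 = 23.3; c'Δl = 29.37; W sinα = 36.0
Σc'Δl = 135.4 kN/m; ΣN' = 481.9 kN/m; ΣW sinα = 206.7 kN/m
Resisting = 135.4 + 481.9·tan32.5° = 135.4 + 307.0 = 442.4 kN/m
FS = 442.4 / 206.7 = 2.140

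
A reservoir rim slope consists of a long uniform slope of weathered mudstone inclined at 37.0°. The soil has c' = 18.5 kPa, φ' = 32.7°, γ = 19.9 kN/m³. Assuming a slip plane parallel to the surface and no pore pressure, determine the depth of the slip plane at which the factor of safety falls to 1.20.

z = 5.56 m

Setting FS = 1.20 in FS = [c' + γz cos²β tanφ'] / [γz sinβ cosβ] and solving for z:
z = c' / [γ cosβ (FS·sinβ − cosβ·tanφ')]
  = 18.5 / [19.9·cos37.0°·(1.20·sin37.0° − cos37.0°·tan32.7°)]
  = 18.5 / [19.9·0.7986·(1.20·0.6018 − 0.7986·0.6420)]
  = 18.5 / 3.3290 = 5.557 m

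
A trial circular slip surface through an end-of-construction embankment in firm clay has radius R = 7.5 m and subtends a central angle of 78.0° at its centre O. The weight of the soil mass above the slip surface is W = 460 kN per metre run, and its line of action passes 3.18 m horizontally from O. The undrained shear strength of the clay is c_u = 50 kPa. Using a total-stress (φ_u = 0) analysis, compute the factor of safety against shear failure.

Taking moments about the centre O, the resisting moment is provided by the undrained shear strength acting along the arc:
Arc length L_a = R·θ = 7.5·(78.0°·π/180) = 7.5·1.3614 = 10.21 m
M_R = c_u·L_a·R = 50·10.21·7.5 = 3828.8 kN·m/m
M_D = W·d = 460·3.18 = 1462.8 kN·m/m
FS = M_R / M_D = 3828.8 / 1462.8 = 2.617

FS = 2.62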